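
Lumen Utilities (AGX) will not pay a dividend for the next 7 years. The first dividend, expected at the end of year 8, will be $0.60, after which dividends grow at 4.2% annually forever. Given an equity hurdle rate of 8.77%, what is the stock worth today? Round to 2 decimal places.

$7.29

Deferred-dividend DDM. At t=7 the remaining stream is a growing perpetuity with first payment D_8 = 0.60.
V_7 = D_8/(r−g) = 0.60/(0.0877−0.042) = 13.1291
P₀ = V_7/(1+r)^7 = 13.1291/(1+0.0877)^7 = 7.2891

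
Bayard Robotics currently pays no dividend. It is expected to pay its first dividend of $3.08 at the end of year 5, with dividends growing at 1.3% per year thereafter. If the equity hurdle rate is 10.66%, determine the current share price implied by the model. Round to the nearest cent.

$21.94

Deferred-dividend DDM. At t=4 the remaining stream is a growing perpetuity with first payment D_5 = 3.08.
V_4 = D_5/(r−g) = 3.08/(0.1066−0.013) = 32.9060
P₀ = V_4/(1+r)^4 = 32.9060/(1+0.1066)^4 = 21.9438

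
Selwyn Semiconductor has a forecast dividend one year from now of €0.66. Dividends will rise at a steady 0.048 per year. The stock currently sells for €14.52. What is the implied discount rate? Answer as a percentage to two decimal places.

9.35%

Rearranging the constant-growth DDM: r = D₁/P₀ + g.
r = 0.6600 / 14.52 + 0.048 = 0.04545 + 0.048 = 0.09345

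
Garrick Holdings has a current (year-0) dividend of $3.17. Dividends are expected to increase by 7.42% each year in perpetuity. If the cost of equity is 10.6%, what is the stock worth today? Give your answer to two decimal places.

Gordon growth model: P₀ = D₁/(r − g). D₁ = 3.17 × (1 + 0.0742) = 3.4052.
P₀ = 3.4052 / (0.106 − 0.0742) = 3.4052 / 0.0318 = 107.0822

$107.08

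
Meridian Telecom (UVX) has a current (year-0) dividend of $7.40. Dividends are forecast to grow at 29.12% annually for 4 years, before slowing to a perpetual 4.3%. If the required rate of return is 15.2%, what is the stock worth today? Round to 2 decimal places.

$151.44

Two-stage DDM. Project D₁…D_4 at 0.2912, terminal growth 0.043, discount at r = 0.152.
D_1 = 9.5549
D_2 = 12.3373
D_3 = 15.9299
D_4 = 20.5687
Terminal value at t=4: TV = D_5/(r−g) = 21.4531/(0.152−0.043) = 196.8174
P₀ = 9.5549/(1+0.152)^1 + 12.3373/(1+0.152)^2 + 15.9299/(1+0.152)^3 + 20.5687/(1+0.152)^4 + 196.8174/(1+0.152)^4 = 151.4406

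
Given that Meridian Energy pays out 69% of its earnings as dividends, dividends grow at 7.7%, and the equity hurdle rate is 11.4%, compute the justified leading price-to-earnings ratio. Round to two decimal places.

Justified leading P/E = b/(r−g) = 0.69/(0.114−0.077) = 18.6486

18.65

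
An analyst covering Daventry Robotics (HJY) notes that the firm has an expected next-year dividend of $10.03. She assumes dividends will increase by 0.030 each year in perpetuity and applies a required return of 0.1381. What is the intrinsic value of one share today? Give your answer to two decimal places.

Gordon growth model: P₀ = D₁/(r − g), with D₁ = 10.03 given directly.
P₀ = 10.0300 / (0.1381 − 0.03) = 10.0300 / 0.1081 = 92.7845

$92.78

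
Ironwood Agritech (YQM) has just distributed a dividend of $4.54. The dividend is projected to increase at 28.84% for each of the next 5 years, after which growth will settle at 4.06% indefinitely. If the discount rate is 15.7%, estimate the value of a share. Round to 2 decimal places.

$101.21

Two-stage DDM. Project D₁…D_5 at 0.2884, terminal growth 0.0406, discount at r = 0.157.
D_1 = 5.8493
D_2 = 7.5363
D_3 = 9.7097
D_4 = 12.5100
D_5 = 16.1179
Terminal value at t=5: TV = D_6/(r−g) = 16.7723/(0.157−0.0406) = 144.0921
P₀ = 5.8493/(1+0.157)^1 + 7.5363/(1+0.157)^2 + 9.7097/(1+0.157)^3 + 12.5100/(1+0.157)^4 + 16.1179/(1+0.157)^5 + 144.0921/(1+0.157)^5 = 101.2078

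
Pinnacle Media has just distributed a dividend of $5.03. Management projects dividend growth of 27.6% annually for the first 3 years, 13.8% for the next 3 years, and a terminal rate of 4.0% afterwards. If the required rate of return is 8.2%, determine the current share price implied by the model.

$286.24

Three-stage DDM. Project D₁…D_6; terminal Gordon value at t=6 with g = 0.04; discount at r = 0.082.
D_1 = 6.4183
D_2 = 8.1897
D_3 = 10.4501
D_4 = 11.8922
D_5 = 13.5333
D_6 = 15.4009
TV_6 = 16.0170/(0.082−0.04) = 381.3562
P₀ = Σ Dₜ/(1+r)ᵗ + TV_6/(1+r)^6 = 286.2436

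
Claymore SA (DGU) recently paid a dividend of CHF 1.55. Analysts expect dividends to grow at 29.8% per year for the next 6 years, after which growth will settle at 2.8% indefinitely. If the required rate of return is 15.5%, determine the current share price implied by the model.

CHF 39.55

Two-stage DDM. Project D₁…D_6 at 0.298, terminal growth 0.028, discount at r = 0.155.
D_1 = 2.0119
D_2 = 2.6114
D_3 = 3.3897
D_4 = 4.3998
D_5 = 5.7109
D_6 = 7.4128
Terminal value at t=6: TV = D_7/(r−g) = 7.6203/(0.155−0.028) = 60.0025
P₀ = 2.0119/(1+0.155)^1 + 2.6114/(1+0.155)^2 + 3.3897/(1+0.155)^3 + 4.3998/(1+0.155)^4 + 5.7109/(1+0.155)^5 + 7.4128/(1+0.155)^6 + 60.0025/(1+0.155)^6 = 39.5467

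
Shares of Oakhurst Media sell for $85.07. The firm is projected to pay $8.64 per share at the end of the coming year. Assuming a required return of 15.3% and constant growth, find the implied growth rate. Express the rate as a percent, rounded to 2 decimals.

From P₀ = D₁/(r − g), the implied growth is g = r − D₁/P₀.
g = 0.153 − 8.64/85.07 = 0.153 − 0.10156 = 0.05144

5.14%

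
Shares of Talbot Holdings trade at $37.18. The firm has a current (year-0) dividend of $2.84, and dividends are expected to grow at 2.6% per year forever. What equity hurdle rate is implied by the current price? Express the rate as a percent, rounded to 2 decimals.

10.44%

Rearranging the constant-growth DDM: r = D₁/P₀ + g.
D₁ = 2.84 × (1 + 0.026) = 2.9138.
r = 2.9138 / 37.18 + 0.026 = 0.07837 + 0.026 = 0.10437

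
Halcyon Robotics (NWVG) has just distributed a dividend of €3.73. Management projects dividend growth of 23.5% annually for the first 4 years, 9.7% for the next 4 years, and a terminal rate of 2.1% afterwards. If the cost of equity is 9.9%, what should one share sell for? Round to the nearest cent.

Three-stage DDM. Project D₁…D_8; terminal Gordon value at t=8 with g = 0.021; discount at r = 0.099.
D_1 = 4.6065
D_2 = 5.6891
D_3 = 7.0260
D_4 = 8.6771
D_5 = 9.5188
D_6 = 10.4421
D_7 = 11.4550
D_8 = 12.5662
TV_8 = 12.8301/(0.099−0.021) = 164.4880
P₀ = Σ Dₜ/(1+r)ᵗ + TV_8/(1+r)^8 = 121.1233

€121.12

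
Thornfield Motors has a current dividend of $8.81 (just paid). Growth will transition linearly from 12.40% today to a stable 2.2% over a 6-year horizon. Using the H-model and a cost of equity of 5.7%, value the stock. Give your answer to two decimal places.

$334.28

H-model: P₀ = D₀[(1+g_L) + H(g_S−g_L)]/(r−g_L), with H = 6/2 = 3.
P₀ = 8.81 × [(1+0.022) + 3×(0.124−0.022)] / (0.057−0.022)
   = 8.81 × 1.3280 / 0.035 = 334.2766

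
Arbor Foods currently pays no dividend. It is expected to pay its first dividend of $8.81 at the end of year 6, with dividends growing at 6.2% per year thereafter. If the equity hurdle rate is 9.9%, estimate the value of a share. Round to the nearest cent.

$148.52

Deferred-dividend DDM. At t=5 the remaining stream is a growing perpetuity with first payment D_6 = 8.81.
V_5 = D_6/(r−g) = 8.81/(0.099−0.062) = 238.1081
P₀ = V_5/(1+r)^5 = 238.1081/(1+0.099)^5 = 148.5203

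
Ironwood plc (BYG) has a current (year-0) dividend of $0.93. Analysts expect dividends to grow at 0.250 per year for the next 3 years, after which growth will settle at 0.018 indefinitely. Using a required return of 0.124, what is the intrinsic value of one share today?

Two-stage DDM. Project D₁…D_3 at 0.25, terminal growth 0.018, discount at r = 0.124.
D_1 = 1.1625
D_2 = 1.4531
D_3 = 1.8164
Terminal value at t=3: TV = D_4/(r−g) = 1.8491/(0.124−0.018) = 17.4444
P₀ = 1.1625/(1+0.124)^1 + 1.4531/(1+0.124)^2 + 1.8164/(1+0.124)^3 + 17.4444/(1+0.124)^3 = 15.7480

$15.75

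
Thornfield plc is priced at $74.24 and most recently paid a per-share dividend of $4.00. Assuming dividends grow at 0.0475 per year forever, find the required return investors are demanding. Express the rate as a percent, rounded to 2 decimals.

Rearranging the constant-growth DDM: r = D₁/P₀ + g.
D₁ = 4.00 × (1 + 0.0475) = 4.1900.
r = 4.1900 / 74.24 + 0.0475 = 0.05644 + 0.0475 = 0.10394

10.39%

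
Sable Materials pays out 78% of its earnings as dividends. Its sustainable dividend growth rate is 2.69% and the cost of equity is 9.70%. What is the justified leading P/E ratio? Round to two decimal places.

11.13

Justified leading P/E = b/(r−g) = 0.78/(0.097−0.0269) = 11.1270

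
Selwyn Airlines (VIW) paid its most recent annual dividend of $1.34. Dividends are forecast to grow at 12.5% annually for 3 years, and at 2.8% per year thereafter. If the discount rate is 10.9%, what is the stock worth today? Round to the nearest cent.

$21.89

Two-stage DDM. Project D₁…D_3 at 0.125, terminal growth 0.028, discount at r = 0.109.
D_1 = 1.5075
D_2 = 1.6959
D_3 = 1.9079
Terminal value at t=3: TV = D_4/(r−g) = 1.9614/(0.109−0.028) = 24.2142
P₀ = 1.5075/(1+0.109)^1 + 1.6959/(1+0.109)^2 + 1.9079/(1+0.109)^3 + 24.2142/(1+0.109)^3 = 21.8903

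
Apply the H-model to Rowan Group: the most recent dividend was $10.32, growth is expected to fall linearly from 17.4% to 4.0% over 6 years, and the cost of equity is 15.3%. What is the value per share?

H-model: P₀ = D₀[(1+g_L) + H(g_S−g_L)]/(r−g_L), with H = 6/2 = 3.
P₀ = 10.32 × [(1+0.04) + 3×(0.174−0.04)] / (0.153−0.04)
   = 10.32 × 1.4420 / 0.113 = 131.6942

$131.69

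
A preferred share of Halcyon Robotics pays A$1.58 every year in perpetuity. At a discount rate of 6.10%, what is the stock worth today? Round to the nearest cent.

A$25.90

Zero-growth DDM (perpetuity): P₀ = D/r = 1.58 / 0.061 = 25.9016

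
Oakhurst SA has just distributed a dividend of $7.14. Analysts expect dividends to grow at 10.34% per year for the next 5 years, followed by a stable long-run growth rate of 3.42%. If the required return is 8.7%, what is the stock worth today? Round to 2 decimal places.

$188.07

Two-stage DDM. Project D₁…D_5 at 0.1034, terminal growth 0.0342, discount at r = 0.087.
D_1 = 7.8783
D_2 = 8.6929
D_3 = 9.5917
D_4 = 10.5835
D_5 = 11.6779
Terminal value at t=5: TV = D_6/(r−g) = 12.0772/(0.087−0.0342) = 228.7356
P₀ = 7.8783/(1+0.087)^1 + 8.6929/(1+0.087)^2 + 9.5917/(1+0.087)^3 + 10.5835/(1+0.087)^4 + 11.6779/(1+0.087)^5 + 228.7356/(1+0.087)^5 = 188.0740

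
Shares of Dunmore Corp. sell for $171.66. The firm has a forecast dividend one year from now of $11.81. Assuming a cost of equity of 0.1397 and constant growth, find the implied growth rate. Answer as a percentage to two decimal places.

From P₀ = D₁/(r − g), the implied growth is g = r − D₁/P₀.
g = 0.1397 − 11.81/171.66 = 0.1397 − 0.06880 = 0.07090

7.09%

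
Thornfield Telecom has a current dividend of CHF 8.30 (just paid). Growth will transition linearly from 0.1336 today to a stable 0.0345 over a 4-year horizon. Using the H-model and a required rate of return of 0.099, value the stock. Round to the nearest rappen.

CHF 158.63

H-model: P₀ = D₀[(1+g_L) + H(g_S−g_L)]/(r−g_L), with H = 4/2 = 2.
P₀ = 8.30 × [(1+0.0345) + 2×(0.1336−0.0345)] / (0.099−0.0345)
   = 8.30 × 1.2327 / 0.0645 = 158.6265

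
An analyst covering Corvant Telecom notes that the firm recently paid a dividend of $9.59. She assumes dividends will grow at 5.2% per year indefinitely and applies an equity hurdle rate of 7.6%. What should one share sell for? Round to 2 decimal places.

$420.36

Gordon growth model: P₀ = D₁/(r − g). D₁ = 9.59 × (1 + 0.052) = 10.0887.
P₀ = 10.0887 / (0.076 − 0.052) = 10.0887 / 0.024 = 420.3617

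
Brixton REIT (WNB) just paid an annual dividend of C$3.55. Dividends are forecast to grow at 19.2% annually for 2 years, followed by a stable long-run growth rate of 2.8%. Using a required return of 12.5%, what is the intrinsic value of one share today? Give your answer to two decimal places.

C$49.98

Two-stage DDM. Project D₁…D_2 at 0.192, terminal growth 0.028, discount at r = 0.125.
D_1 = 4.2316
D_2 = 5.0441
Terminal value at t=2: TV = D_3/(r−g) = 5.1853/(0.125−0.028) = 53.4567
P₀ = 4.2316/(1+0.125)^1 + 5.0441/(1+0.125)^2 + 53.4567/(1+0.125)^2 = 49.9843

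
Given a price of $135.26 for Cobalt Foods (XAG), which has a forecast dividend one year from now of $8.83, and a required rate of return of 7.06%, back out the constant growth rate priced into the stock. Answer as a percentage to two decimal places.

From P₀ = D₁/(r − g), the implied growth is g = r − D₁/P₀.
g = 0.0706 − 8.83/135.26 = 0.0706 − 0.06528 = 0.00532

0.53%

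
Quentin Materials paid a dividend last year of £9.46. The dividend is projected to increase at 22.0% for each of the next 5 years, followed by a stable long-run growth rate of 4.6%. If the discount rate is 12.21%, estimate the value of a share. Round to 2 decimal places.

£258.77

Two-stage DDM. Project D₁…D_5 at 0.22, terminal growth 0.046, discount at r = 0.1221.
D_1 = 11.5412
D_2 = 14.0803
D_3 = 17.1779
D_4 = 20.9571
D_5 = 25.5676
Terminal value at t=5: TV = D_6/(r−g) = 26.7437/(0.1221−0.046) = 351.4288
P₀ = 11.5412/(1+0.1221)^1 + 14.0803/(1+0.1221)^2 + 17.1779/(1+0.1221)^3 + 20.9571/(1+0.1221)^4 + 25.5676/(1+0.1221)^5 + 351.4288/(1+0.1221)^5 = 258.7693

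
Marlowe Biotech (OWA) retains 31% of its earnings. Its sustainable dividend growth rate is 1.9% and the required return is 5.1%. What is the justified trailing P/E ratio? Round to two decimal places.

Payout ratio b = 1 − 0.31 = 0.69.
Justified trailing P/E = b(1+g)/(r−g) = 0.69×(1+0.019)/(0.051−0.019) = 21.9722

21.97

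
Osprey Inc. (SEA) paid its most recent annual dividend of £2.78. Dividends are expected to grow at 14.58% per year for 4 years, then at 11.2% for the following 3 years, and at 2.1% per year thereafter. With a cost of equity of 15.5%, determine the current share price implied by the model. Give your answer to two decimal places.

£36.70

Three-stage DDM. Project D₁…D_7; terminal Gordon value at t=7 with g = 0.021; discount at r = 0.155.
D_1 = 3.1853
D_2 = 3.6497
D_3 = 4.1819
D_4 = 4.7916
D_5 = 5.3283
D_6 = 5.9250
D_7 = 6.5886
TV_7 = 6.7270/(0.155−0.021) = 50.2013
P₀ = Σ Dₜ/(1+r)ᵗ + TV_7/(1+r)^7 = 36.6991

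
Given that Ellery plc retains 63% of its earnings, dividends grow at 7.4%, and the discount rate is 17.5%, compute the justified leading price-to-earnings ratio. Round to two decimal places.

Payout ratio b = 1 − 0.63 = 0.37.
Justified leading P/E = b/(r−g) = 0.37/(0.175−0.074) = 3.6634

3.66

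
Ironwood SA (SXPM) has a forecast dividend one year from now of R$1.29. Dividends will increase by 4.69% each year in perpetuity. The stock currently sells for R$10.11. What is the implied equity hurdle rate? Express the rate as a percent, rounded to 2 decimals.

17.45%

Rearranging the constant-growth DDM: r = D₁/P₀ + g.
r = 1.2900 / 10.11 + 0.0469 = 0.12760 + 0.0469 = 0.17450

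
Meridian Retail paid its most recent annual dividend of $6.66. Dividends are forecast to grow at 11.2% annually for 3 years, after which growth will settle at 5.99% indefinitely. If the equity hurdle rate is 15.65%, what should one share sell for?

$83.44

Two-stage DDM. Project D₁…D_3 at 0.112, terminal growth 0.0599, discount at r = 0.1565.
D_1 = 7.4059
D_2 = 8.2354
D_3 = 9.1577
Terminal value at t=3: TV = D_4/(r−g) = 9.7063/(0.1565−0.0599) = 100.4792
P₀ = 7.4059/(1+0.1565)^1 + 8.2354/(1+0.1565)^2 + 9.1577/(1+0.1565)^3 + 100.4792/(1+0.1565)^3 = 83.4405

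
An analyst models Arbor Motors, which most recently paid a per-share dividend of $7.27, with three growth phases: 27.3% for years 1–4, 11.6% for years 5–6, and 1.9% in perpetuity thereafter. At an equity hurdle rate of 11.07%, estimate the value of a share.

Three-stage DDM. Project D₁…D_6; terminal Gordon value at t=6 with g = 0.019; discount at r = 0.1107.
D_1 = 9.2547
D_2 = 11.7812
D_3 = 14.9975
D_4 = 19.0919
D_5 = 21.3065
D_6 = 23.7781
TV_6 = 24.2298/(0.1107−0.019) = 264.2295
P₀ = Σ Dₜ/(1+r)ᵗ + TV_6/(1+r)^6 = 207.3761

$207.38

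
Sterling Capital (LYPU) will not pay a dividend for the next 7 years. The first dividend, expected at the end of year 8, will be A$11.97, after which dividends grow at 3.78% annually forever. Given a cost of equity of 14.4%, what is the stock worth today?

A$43.95

Deferred-dividend DDM. At t=7 the remaining stream is a growing perpetuity with first payment D_8 = 11.97.
V_7 = D_8/(r−g) = 11.97/(0.144−0.0378) = 112.7119
P₀ = V_7/(1+r)^7 = 112.7119/(1+0.144)^7 = 43.9529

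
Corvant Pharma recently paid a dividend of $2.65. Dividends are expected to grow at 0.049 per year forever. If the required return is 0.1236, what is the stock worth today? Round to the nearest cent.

Gordon growth model: P₀ = D₁/(r − g). D₁ = 2.65 × (1 + 0.049) = 2.7798.
P₀ = 2.7798 / (0.1236 − 0.049) = 2.7798 / 0.0746 = 37.2634

$37.26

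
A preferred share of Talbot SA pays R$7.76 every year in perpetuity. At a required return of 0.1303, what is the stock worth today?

R$59.55

Zero-growth DDM (perpetuity): P₀ = D/r = 7.76 / 0.1303 = 59.5549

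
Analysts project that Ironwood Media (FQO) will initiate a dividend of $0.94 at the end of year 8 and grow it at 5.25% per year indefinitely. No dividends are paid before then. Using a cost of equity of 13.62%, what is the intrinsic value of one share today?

Deferred-dividend DDM. At t=7 the remaining stream is a growing perpetuity with first payment D_8 = 0.94.
V_7 = D_8/(r−g) = 0.94/(0.1362−0.0525) = 11.2306
P₀ = V_7/(1+r)^7 = 11.2306/(1+0.1362)^7 = 4.5943

$4.59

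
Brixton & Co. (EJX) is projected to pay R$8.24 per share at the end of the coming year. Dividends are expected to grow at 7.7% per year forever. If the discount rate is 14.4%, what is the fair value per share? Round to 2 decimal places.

R$122.99

Gordon growth model: P₀ = D₁/(r − g), with D₁ = 8.24 given directly.
P₀ = 8.2400 / (0.144 − 0.077) = 8.2400 / 0.067 = 122.9851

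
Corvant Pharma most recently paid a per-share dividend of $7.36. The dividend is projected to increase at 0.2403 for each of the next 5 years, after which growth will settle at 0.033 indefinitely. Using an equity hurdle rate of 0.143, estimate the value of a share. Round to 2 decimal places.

$151.32

Two-stage DDM. Project D₁…D_5 at 0.2403, terminal growth 0.033, discount at r = 0.143.
D_1 = 9.1286
D_2 = 11.3222
D_3 = 14.0429
D_4 = 17.4175
D_5 = 21.6029
Terminal value at t=5: TV = D_6/(r−g) = 22.3158/(0.143−0.033) = 202.8706
P₀ = 9.1286/(1+0.143)^1 + 11.3222/(1+0.143)^2 + 14.0429/(1+0.143)^3 + 17.4175/(1+0.143)^4 + 21.6029/(1+0.143)^5 + 202.8706/(1+0.143)^5 = 151.3243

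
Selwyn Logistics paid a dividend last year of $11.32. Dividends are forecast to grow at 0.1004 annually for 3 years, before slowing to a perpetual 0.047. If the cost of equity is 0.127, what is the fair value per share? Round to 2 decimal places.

Two-stage DDM. Project D₁…D_3 at 0.1004, terminal growth 0.047, discount at r = 0.127.
D_1 = 12.4565
D_2 = 13.7072
D_3 = 15.0834
Terminal value at t=3: TV = D_4/(r−g) = 15.7923/(0.127−0.047) = 197.4035
P₀ = 12.4565/(1+0.127)^1 + 13.7072/(1+0.127)^2 + 15.0834/(1+0.127)^3 + 197.4035/(1+0.127)^3 = 170.2880

$170.29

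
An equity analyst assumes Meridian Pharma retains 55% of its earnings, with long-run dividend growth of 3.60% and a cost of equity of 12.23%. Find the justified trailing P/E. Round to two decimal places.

Payout ratio b = 1 − 0.55 = 0.45.
Justified trailing P/E = b(1+g)/(r−g) = 0.45×(1+0.036)/(0.1223−0.036) = 5.4021

5.40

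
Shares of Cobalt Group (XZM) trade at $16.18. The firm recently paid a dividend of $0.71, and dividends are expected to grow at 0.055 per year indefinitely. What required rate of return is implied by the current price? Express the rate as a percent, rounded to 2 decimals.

10.13%

Rearranging the constant-growth DDM: r = D₁/P₀ + g.
D₁ = 0.71 × (1 + 0.055) = 0.7490.
r = 0.7490 / 16.18 + 0.055 = 0.04629 + 0.055 = 0.10129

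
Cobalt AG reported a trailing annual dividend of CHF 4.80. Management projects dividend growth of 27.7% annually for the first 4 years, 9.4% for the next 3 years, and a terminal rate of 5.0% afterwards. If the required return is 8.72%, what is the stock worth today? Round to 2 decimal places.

CHF 319.67

Three-stage DDM. Project D₁…D_7; terminal Gordon value at t=7 with g = 0.05; discount at r = 0.0872.
D_1 = 6.1296
D_2 = 7.8275
D_3 = 9.9957
D_4 = 12.7645
D_5 = 13.9644
D_6 = 15.2770
D_7 = 16.7131
TV_7 = 17.5487/(0.0872−0.05) = 471.7405
P₀ = Σ Dₜ/(1+r)ᵗ + TV_7/(1+r)^7 = 319.6743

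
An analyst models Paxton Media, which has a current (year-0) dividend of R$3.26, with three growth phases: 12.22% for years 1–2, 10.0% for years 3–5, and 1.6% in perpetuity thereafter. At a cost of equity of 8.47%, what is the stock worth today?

Three-stage DDM. Project D₁…D_5; terminal Gordon value at t=5 with g = 0.016; discount at r = 0.0847.
D_1 = 3.6584
D_2 = 4.1054
D_3 = 4.5160
D_4 = 4.9676
D_5 = 5.4643
TV_5 = 5.5517/(0.0847−0.016) = 80.8115
P₀ = Σ Dₜ/(1+r)ᵗ + TV_5/(1+r)^5 = 71.4457

R$71.45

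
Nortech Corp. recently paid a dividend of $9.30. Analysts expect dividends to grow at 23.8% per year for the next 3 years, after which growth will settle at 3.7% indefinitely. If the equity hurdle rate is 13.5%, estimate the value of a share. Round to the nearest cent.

Two-stage DDM. Project D₁…D_3 at 0.238, terminal growth 0.037, discount at r = 0.135.
D_1 = 11.5134
D_2 = 14.2536
D_3 = 17.6459
Terminal value at t=3: TV = D_4/(r−g) = 18.2988/(0.135−0.037) = 186.7229
P₀ = 11.5134/(1+0.135)^1 + 14.2536/(1+0.135)^2 + 17.6459/(1+0.135)^3 + 186.7229/(1+0.135)^3 = 160.9827

$160.98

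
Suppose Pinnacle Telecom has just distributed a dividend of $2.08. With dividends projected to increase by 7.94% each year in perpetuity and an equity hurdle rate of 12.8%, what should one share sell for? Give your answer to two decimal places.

Gordon growth model: P₀ = D₁/(r − g). D₁ = 2.08 × (1 + 0.0794) = 2.2452.
P₀ = 2.2452 / (0.128 − 0.0794) = 2.2452 / 0.0486 = 46.1965

$46.20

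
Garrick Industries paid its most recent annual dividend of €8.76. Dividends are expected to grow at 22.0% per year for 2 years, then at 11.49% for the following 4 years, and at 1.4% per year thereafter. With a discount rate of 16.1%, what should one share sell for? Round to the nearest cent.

Three-stage DDM. Project D₁…D_6; terminal Gordon value at t=6 with g = 0.014; discount at r = 0.161.
D_1 = 10.6872
D_2 = 13.0384
D_3 = 14.5365
D_4 = 16.2067
D_5 = 18.0689
D_6 = 20.1450
TV_6 = 20.4270/(0.161−0.014) = 138.9594
P₀ = Σ Dₜ/(1+r)ᵗ + TV_6/(1+r)^6 = 110.6193

€110.62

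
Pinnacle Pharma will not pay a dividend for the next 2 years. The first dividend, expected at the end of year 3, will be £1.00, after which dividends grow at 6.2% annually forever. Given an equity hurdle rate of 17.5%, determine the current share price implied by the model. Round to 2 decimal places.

Deferred-dividend DDM. At t=2 the remaining stream is a growing perpetuity with first payment D_3 = 1.00.
V_2 = D_3/(r−g) = 1.00/(0.175−0.062) = 8.8496
P₀ = V_2/(1+r)^2 = 8.8496/(1+0.175)^2 = 6.4098

£6.41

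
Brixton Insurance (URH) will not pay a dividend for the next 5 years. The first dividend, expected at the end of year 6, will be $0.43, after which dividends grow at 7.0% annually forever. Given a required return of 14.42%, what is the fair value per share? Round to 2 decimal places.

$2.95

Deferred-dividend DDM. At t=5 the remaining stream is a growing perpetuity with first payment D_6 = 0.43.
V_5 = D_6/(r−g) = 0.43/(0.1442−0.07) = 5.7951
P₀ = V_5/(1+r)^5 = 5.7951/(1+0.1442)^5 = 2.9550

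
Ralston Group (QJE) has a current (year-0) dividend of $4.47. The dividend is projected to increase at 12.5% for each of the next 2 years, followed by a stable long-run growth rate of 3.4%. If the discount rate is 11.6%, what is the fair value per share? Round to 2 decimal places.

$66.33

Two-stage DDM. Project D₁…D_2 at 0.125, terminal growth 0.034, discount at r = 0.116.
D_1 = 5.0287
D_2 = 5.6573
Terminal value at t=2: TV = D_3/(r−g) = 5.8497/(0.116−0.034) = 71.3377
P₀ = 5.0287/(1+0.116)^1 + 5.6573/(1+0.116)^2 + 71.3377/(1+0.116)^2 = 66.3268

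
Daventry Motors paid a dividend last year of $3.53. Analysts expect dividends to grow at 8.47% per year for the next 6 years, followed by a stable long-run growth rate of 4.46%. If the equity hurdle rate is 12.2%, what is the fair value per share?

Two-stage DDM. Project D₁…D_6 at 0.0847, terminal growth 0.0446, discount at r = 0.122.
D_1 = 3.8290
D_2 = 4.1533
D_3 = 4.5051
D_4 = 4.8867
D_5 = 5.3006
D_6 = 5.7495
Terminal value at t=6: TV = D_7/(r−g) = 6.0060/(0.122−0.0446) = 77.5964
P₀ = 3.8290/(1+0.122)^1 + 4.1533/(1+0.122)^2 + 4.5051/(1+0.122)^3 + 4.8867/(1+0.122)^4 + 5.3006/(1+0.122)^5 + 5.7495/(1+0.122)^6 + 77.5964/(1+0.122)^6 = 57.7419

$57.74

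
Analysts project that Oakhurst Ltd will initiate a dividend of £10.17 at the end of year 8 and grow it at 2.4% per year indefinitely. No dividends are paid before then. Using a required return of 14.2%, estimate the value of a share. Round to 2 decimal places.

Deferred-dividend DDM. At t=7 the remaining stream is a growing perpetuity with first payment D_8 = 10.17.
V_7 = D_8/(r−g) = 10.17/(0.142−0.024) = 86.1864
P₀ = V_7/(1+r)^7 = 86.1864/(1+0.142)^7 = 34.0233

£34.02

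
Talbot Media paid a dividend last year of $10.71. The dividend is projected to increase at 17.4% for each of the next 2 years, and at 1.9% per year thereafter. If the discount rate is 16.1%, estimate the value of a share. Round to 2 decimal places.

Two-stage DDM. Project D₁…D_2 at 0.174, terminal growth 0.019, discount at r = 0.161.
D_1 = 12.5735
D_2 = 14.7613
Terminal value at t=2: TV = D_3/(r−g) = 15.0418/(0.161−0.019) = 105.9282
P₀ = 12.5735/(1+0.161)^1 + 14.7613/(1+0.161)^2 + 105.9282/(1+0.161)^2 = 100.3675

$100.37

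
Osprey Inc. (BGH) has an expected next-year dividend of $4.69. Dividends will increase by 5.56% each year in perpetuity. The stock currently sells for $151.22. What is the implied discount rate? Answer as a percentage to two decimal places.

Rearranging the constant-growth DDM: r = D₁/P₀ + g.
r = 4.6900 / 151.22 + 0.0556 = 0.03101 + 0.0556 = 0.08661

8.66%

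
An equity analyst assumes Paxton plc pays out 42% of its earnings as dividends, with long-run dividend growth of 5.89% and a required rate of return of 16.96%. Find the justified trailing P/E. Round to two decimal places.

Justified trailing P/E = b(1+g)/(r−g) = 0.42×(1+0.0589)/(0.1696−0.0589) = 4.0175

4.02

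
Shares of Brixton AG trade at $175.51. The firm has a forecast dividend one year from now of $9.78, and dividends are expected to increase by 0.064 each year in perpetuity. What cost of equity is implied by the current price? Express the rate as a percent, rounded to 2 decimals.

11.97%

Rearranging the constant-growth DDM: r = D₁/P₀ + g.
r = 9.7800 / 175.51 + 0.064 = 0.05572 + 0.064 = 0.11972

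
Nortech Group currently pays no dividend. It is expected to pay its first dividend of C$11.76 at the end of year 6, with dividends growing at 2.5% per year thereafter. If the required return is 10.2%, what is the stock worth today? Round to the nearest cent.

C$93.97

Deferred-dividend DDM. At t=5 the remaining stream is a growing perpetuity with first payment D_6 = 11.76.
V_5 = D_6/(r−g) = 11.76/(0.102−0.025) = 152.7273
P₀ = V_5/(1+r)^5 = 152.7273/(1+0.102)^5 = 93.9742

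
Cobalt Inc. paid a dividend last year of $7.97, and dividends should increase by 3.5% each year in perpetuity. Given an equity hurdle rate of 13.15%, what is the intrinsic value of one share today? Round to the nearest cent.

$85.48

Gordon growth model: P₀ = D₁/(r − g). D₁ = 7.97 × (1 + 0.035) = 8.2489.
P₀ = 8.2489 / (0.1315 − 0.035) = 8.2489 / 0.0965 = 85.4813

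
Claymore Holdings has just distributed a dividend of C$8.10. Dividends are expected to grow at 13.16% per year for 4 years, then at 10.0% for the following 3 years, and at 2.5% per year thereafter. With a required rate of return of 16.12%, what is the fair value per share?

C$96.81

Three-stage DDM. Project D₁…D_7; terminal Gordon value at t=7 with g = 0.025; discount at r = 0.1612.
D_1 = 9.1660
D_2 = 10.3722
D_3 = 11.7372
D_4 = 13.2818
D_5 = 14.6100
D_6 = 16.0710
D_7 = 17.6781
TV_7 = 18.1200/(0.1612−0.025) = 133.0398
P₀ = Σ Dₜ/(1+r)ᵗ + TV_7/(1+r)^7 = 96.8066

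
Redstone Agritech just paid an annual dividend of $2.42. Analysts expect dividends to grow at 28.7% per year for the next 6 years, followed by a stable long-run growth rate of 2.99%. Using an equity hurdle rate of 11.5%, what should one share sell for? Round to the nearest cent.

Two-stage DDM. Project D₁…D_6 at 0.287, terminal growth 0.0299, discount at r = 0.115.
D_1 = 3.1145
D_2 = 4.0084
D_3 = 5.1588
D_4 = 6.6394
D_5 = 8.5449
D_6 = 10.9973
Terminal value at t=6: TV = D_7/(r−g) = 11.3261/(0.115−0.0299) = 133.0921
P₀ = 3.1145/(1+0.115)^1 + 4.0084/(1+0.115)^2 + 5.1588/(1+0.115)^3 + 6.6394/(1+0.115)^4 + 8.5449/(1+0.115)^5 + 10.9973/(1+0.115)^6 + 133.0921/(1+0.115)^6 = 93.9795

$93.98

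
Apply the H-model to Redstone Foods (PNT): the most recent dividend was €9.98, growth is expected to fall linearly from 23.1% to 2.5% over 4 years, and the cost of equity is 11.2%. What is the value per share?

H-model: P₀ = D₀[(1+g_L) + H(g_S−g_L)]/(r−g_L), with H = 4/2 = 2.
P₀ = 9.98 × [(1+0.025) + 2×(0.231−0.025)] / (0.112−0.025)
   = 9.98 × 1.4370 / 0.087 = 164.8421

€164.84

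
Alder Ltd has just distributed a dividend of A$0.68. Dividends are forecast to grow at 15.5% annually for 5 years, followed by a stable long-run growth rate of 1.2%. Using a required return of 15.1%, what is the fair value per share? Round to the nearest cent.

Two-stage DDM. Project D₁…D_5 at 0.155, terminal growth 0.012, discount at r = 0.151.
D_1 = 0.7854
D_2 = 0.9071
D_3 = 1.0477
D_4 = 1.2101
D_5 = 1.3977
Terminal value at t=5: TV = D_6/(r−g) = 1.4145/(0.151−0.012) = 10.1762
P₀ = 0.7854/(1+0.151)^1 + 0.9071/(1+0.151)^2 + 1.0477/(1+0.151)^3 + 1.2101/(1+0.151)^4 + 1.3977/(1+0.151)^5 + 10.1762/(1+0.151)^5 = 8.4730

A$8.47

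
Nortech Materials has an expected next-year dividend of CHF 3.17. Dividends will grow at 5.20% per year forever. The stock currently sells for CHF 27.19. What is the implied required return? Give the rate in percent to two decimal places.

16.86%

Rearranging the constant-growth DDM: r = D₁/P₀ + g.
r = 3.1700 / 27.19 + 0.052 = 0.11659 + 0.052 = 0.16859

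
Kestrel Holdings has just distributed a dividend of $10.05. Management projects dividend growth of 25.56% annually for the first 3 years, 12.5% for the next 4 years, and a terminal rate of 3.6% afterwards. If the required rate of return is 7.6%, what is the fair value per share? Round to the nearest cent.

Three-stage DDM. Project D₁…D_7; terminal Gordon value at t=7 with g = 0.036; discount at r = 0.076.
D_1 = 12.6188
D_2 = 15.8441
D_3 = 19.8939
D_4 = 22.3806
D_5 = 25.1782
D_6 = 28.3255
D_7 = 31.8662
TV_7 = 33.0134/(0.076−0.036) = 825.3342
P₀ = Σ Dₜ/(1+r)ᵗ + TV_7/(1+r)^7 = 607.1164

$607.12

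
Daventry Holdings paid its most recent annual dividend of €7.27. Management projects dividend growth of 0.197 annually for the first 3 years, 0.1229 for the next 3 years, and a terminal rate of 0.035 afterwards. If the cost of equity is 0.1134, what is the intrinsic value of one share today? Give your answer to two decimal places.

€175.16

Three-stage DDM. Project D₁…D_6; terminal Gordon value at t=6 with g = 0.035; discount at r = 0.1134.
D_1 = 8.7022
D_2 = 10.4165
D_3 = 12.4686
D_4 = 14.0010
D_5 = 15.7217
D_6 = 17.6539
TV_6 = 18.2718/(0.1134−0.035) = 233.0582
P₀ = Σ Dₜ/(1+r)ᵗ + TV_6/(1+r)^6 = 175.1551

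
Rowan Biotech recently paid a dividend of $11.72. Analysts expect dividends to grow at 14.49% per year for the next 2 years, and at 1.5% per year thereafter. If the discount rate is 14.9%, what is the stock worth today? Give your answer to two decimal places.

$111.46

Two-stage DDM. Project D₁…D_2 at 0.1449, terminal growth 0.015, discount at r = 0.149.
D_1 = 13.4182
D_2 = 15.3625
Terminal value at t=2: TV = D_3/(r−g) = 15.5930/(0.149−0.015) = 116.3654
P₀ = 13.4182/(1+0.149)^1 + 15.3625/(1+0.149)^2 + 116.3654/(1+0.149)^2 = 111.4569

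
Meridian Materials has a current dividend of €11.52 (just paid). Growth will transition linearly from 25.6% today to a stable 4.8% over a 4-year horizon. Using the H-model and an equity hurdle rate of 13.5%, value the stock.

€193.85

H-model: P₀ = D₀[(1+g_L) + H(g_S−g_L)]/(r−g_L), with H = 4/2 = 2.
P₀ = 11.52 × [(1+0.048) + 2×(0.256−0.048)] / (0.135−0.048)
   = 11.52 × 1.4640 / 0.087 = 193.8538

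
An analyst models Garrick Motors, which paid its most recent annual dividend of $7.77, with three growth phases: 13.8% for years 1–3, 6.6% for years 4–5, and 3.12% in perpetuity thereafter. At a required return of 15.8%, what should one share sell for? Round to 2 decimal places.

Three-stage DDM. Project D₁…D_5; terminal Gordon value at t=5 with g = 0.0312; discount at r = 0.158.
D_1 = 8.8423
D_2 = 10.0625
D_3 = 11.4511
D_4 = 12.2069
D_5 = 13.0125
TV_5 = 13.4185/(0.158−0.0312) = 105.8244
P₀ = Σ Dₜ/(1+r)ᵗ + TV_5/(1+r)^5 = 86.3726

$86.37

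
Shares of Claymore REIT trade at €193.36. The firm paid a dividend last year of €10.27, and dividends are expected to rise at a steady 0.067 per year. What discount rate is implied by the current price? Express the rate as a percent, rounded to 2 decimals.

Rearranging the constant-growth DDM: r = D₁/P₀ + g.
D₁ = 10.27 × (1 + 0.067) = 10.9581.
r = 10.9581 / 193.36 + 0.067 = 0.05667 + 0.067 = 0.12367

12.37%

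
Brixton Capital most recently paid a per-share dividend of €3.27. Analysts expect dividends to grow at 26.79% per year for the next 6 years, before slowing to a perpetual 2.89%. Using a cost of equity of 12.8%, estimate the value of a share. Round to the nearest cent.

Two-stage DDM. Project D₁…D_6 at 0.2679, terminal growth 0.0289, discount at r = 0.128.
D_1 = 4.1460
D_2 = 5.2568
D_3 = 6.6650
D_4 = 8.4506
D_5 = 10.7145
D_6 = 13.5849
Terminal value at t=6: TV = D_7/(r−g) = 13.9775/(0.128−0.0289) = 141.0449
P₀ = 4.1460/(1+0.128)^1 + 5.2568/(1+0.128)^2 + 6.6650/(1+0.128)^3 + 8.4506/(1+0.128)^4 + 10.7145/(1+0.128)^5 + 13.5849/(1+0.128)^6 + 141.0449/(1+0.128)^6 = 98.6029

€98.60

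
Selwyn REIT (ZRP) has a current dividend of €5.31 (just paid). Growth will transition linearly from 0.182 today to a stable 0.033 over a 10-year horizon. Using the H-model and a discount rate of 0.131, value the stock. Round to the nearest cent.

H-model: P₀ = D₀[(1+g_L) + H(g_S−g_L)]/(r−g_L), with H = 10/2 = 5.
P₀ = 5.31 × [(1+0.033) + 5×(0.182−0.033)] / (0.131−0.033)
   = 5.31 × 1.7780 / 0.098 = 96.3386

€96.34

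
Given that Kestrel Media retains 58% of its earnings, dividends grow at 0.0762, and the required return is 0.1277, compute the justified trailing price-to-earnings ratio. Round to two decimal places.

8.78

Payout ratio b = 1 − 0.58 = 0.42.
Justified trailing P/E = b(1+g)/(r−g) = 0.42×(1+0.0762)/(0.1277−0.0762) = 8.7768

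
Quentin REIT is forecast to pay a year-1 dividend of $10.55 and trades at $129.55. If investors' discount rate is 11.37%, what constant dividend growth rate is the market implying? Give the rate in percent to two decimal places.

From P₀ = D₁/(r − g), the implied growth is g = r − D₁/P₀.
g = 0.1137 − 10.55/129.55 = 0.1137 − 0.08144 = 0.03226

3.23%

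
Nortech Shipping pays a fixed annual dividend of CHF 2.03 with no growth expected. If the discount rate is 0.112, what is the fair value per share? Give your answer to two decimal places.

Zero-growth DDM (perpetuity): P₀ = D/r = 2.03 / 0.112 = 18.1250

CHF 18.12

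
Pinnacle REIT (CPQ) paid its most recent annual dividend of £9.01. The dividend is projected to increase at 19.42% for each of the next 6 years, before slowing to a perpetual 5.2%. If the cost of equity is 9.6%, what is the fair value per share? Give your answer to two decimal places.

£434.27

Two-stage DDM. Project D₁…D_6 at 0.1942, terminal growth 0.052, discount at r = 0.096.
D_1 = 10.7597
D_2 = 12.8493
D_3 = 15.3446
D_4 = 18.3245
D_5 = 21.8832
D_6 = 26.1329
Terminal value at t=6: TV = D_7/(r−g) = 27.4918/(0.096−0.052) = 624.8133
P₀ = 10.7597/(1+0.096)^1 + 12.8493/(1+0.096)^2 + 15.3446/(1+0.096)^3 + 18.3245/(1+0.096)^4 + 21.8832/(1+0.096)^5 + 26.1329/(1+0.096)^6 + 624.8133/(1+0.096)^6 = 434.2687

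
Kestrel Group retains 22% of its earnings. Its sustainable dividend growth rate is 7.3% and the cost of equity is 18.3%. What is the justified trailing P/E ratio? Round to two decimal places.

Payout ratio b = 1 − 0.22 = 0.78.
Justified trailing P/E = b(1+g)/(r−g) = 0.78×(1+0.073)/(0.183−0.073) = 7.6085

7.61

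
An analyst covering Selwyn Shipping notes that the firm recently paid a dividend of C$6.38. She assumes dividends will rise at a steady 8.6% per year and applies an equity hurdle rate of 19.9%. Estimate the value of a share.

Gordon growth model: P₀ = D₁/(r − g). D₁ = 6.38 × (1 + 0.086) = 6.9287.
P₀ = 6.9287 / (0.199 − 0.086) = 6.9287 / 0.113 = 61.3158

C$61.32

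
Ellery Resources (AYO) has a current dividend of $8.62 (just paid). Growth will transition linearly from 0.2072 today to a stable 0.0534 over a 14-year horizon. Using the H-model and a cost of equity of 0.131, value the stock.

$236.61

H-model: P₀ = D₀[(1+g_L) + H(g_S−g_L)]/(r−g_L), with H = 14/2 = 7.
P₀ = 8.62 × [(1+0.0534) + 7×(0.2072−0.0534)] / (0.131−0.0534)
   = 8.62 × 2.1300 / 0.0776 = 236.6057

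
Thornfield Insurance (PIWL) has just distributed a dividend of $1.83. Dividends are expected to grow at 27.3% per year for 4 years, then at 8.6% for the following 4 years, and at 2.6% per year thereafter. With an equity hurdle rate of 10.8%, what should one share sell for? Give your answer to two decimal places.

$59.44

Three-stage DDM. Project D₁…D_8; terminal Gordon value at t=8 with g = 0.026; discount at r = 0.108.
D_1 = 2.3296
D_2 = 2.9656
D_3 = 3.7752
D_4 = 4.8058
D_5 = 5.2191
D_6 = 5.6679
D_7 = 6.1554
D_8 = 6.6847
TV_8 = 6.8585/(0.108−0.026) = 83.6407
P₀ = Σ Dₜ/(1+r)ᵗ + TV_8/(1+r)^8 = 59.4373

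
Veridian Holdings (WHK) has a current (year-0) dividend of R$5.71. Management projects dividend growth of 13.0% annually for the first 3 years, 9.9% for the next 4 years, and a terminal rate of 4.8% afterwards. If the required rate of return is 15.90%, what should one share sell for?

Three-stage DDM. Project D₁…D_7; terminal Gordon value at t=7 with g = 0.048; discount at r = 0.159.
D_1 = 6.4523
D_2 = 7.2911
D_3 = 8.2389
D_4 = 9.0546
D_5 = 9.9510
D_6 = 10.9362
D_7 = 12.0188
TV_7 = 12.5957/(0.159−0.048) = 113.4751
P₀ = Σ Dₜ/(1+r)ᵗ + TV_7/(1+r)^7 = 75.2476

R$75.25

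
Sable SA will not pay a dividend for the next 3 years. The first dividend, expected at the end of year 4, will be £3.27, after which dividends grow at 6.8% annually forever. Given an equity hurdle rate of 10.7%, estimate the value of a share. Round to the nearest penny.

Deferred-dividend DDM. At t=3 the remaining stream is a growing perpetuity with first payment D_4 = 3.27.
V_3 = D_4/(r−g) = 3.27/(0.107−0.068) = 83.8462
P₀ = V_3/(1+r)^3 = 83.8462/(1+0.107)^3 = 61.8074

£61.81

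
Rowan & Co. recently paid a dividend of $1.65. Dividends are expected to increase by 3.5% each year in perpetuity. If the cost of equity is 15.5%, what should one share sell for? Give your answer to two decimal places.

$14.23

Gordon growth model: P₀ = D₁/(r − g). D₁ = 1.65 × (1 + 0.035) = 1.7077.
P₀ = 1.7077 / (0.155 − 0.035) = 1.7077 / 0.12 = 14.2312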